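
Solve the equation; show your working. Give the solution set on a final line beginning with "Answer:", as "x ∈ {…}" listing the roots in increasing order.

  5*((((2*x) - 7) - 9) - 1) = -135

Step 1. [5*((((2*x) - 7) - 9) - 1) = -135] 5 out front; divide by 5 ⇒ div: (((2*x) - 7) - 9) - 1 = -27.
Step 2. [(((2*x) - 7) - 9) - 1 = -27] 1 comes off first (add 1) ⇒ sub: ((2*x) - 7) - 9 = -26.
Step 3. [((2*x) - 7) - 9 = -26] -9 is outermost — add 9 both sides, so sub: (2*x) - 7 = -17.
Step 4. [(2*x) - 7 = -17] -7 is outermost — add 7 both sides. So sub: 2*x = -10.
Step 5. [2*x = -10] 2·(inner) — divide through by 2. So div: x = -5.

Answer: x ∈ {-5}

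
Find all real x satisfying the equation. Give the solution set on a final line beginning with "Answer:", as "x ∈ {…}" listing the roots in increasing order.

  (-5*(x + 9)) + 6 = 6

Step 1. [(-5*(x + 9)) + 6 = 6] 6 comes off first (subtract 6) ⇒ sub: -5*(x + 9) = 0.
Step 2. [-5*(x + 9) = 0] -5 out front; divide by -5 ⇒ div: x + 9 = 0.
Step 3. [x + 9 = 0] the outer +9 inverts by subtracting 9, so sub: x = -9.

Answer: x ∈ {-9}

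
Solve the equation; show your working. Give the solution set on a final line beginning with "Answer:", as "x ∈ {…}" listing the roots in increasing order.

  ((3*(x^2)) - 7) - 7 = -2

Step 1. [((3*(x^2)) - 7) - 7 = -2] the outer -7 inverts by adding 7. So sub: (3*(x^2)) - 7 = 5.
Step 2. [(3*(x^2)) - 7 = 5] peel the -7: add 7 from each side, so sub: 3*(x^2) = 12.
Step 3. [3*(x^2) = 12] LHS = 3·(…); ÷3 both sides. So div: x^2 = 4.
Step 4. [x^2 = 4] √ both sides: 4 ≥ 0 gives two branches ⇒ sqrt: x = 2 or -2.

Answer: x ∈ {-2, 2}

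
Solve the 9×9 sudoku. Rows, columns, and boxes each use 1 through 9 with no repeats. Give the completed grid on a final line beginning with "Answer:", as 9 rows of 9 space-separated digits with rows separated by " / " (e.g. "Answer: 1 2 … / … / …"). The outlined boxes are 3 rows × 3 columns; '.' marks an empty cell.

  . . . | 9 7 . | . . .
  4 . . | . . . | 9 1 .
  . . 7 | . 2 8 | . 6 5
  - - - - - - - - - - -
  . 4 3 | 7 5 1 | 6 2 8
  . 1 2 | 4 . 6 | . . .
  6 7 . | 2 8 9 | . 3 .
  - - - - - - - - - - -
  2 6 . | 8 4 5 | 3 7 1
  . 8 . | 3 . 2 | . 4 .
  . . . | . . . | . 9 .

Step 1. [r6c3∈{5}] r6c3 is down to just 5. So r6c3=5.
Step 2. [r2c6∈{3}] r2c6's peers cover all but 3. So r2c6=3.
Step 3. [r8c1∈{1,5,7,9}] in row 8, 7 fits only at r8c1 ⇒ r8c1=7.
Step 4. [r1c9∈{2,3,4}] r1c9 is the only open cell in col 9 admitting 3. So r1c9=3.
Step 5. [r2c5∈{6}] r2c5 is down to just 6 ⇒ r2c5=6.
Step 6. [r9c5∈{1}] r9c5 is down to just 1. So r9c5=1.
Step 7. [r1c8∈{8}] r1c8's peers cover all but 8. So r1c8=8.
Step 8. [r5c7∈{5,7}] across col 7, 7 lands solely at r5c7. So r5c7=7.
Step 9. [r8c3∈{1,9}] in row 8, 1 fits only at r8c3, so r8c3=1.
Step 10. [r3c7∈{4}] r3c7 is down to just 4, so r3c7=4.
Step 11. [r1c7∈{2}] r1c7 has the single candidate 2 ⇒ r1c7=2.
Step 12. [r1c2∈{5}] nothing but 5 survives at r1c2 ⇒ r1c2=5.
Step 13. [r3c2∈{3,9}] col 2 places 9 nowhere but r3c2. So r3c2=9.
Step 14. [r3c1∈{1,3}] row 3 places 3 nowhere but r3c1. So r3c1=3.
Step 15. [r9c4∈{6}] r9c4 has the single candidate 6. So r9c4=6.
Step 16. [r4c1∈{9}] nothing but 9 survives at r4c1, so r4c1=9.
Step 17. [r8c7∈{5}] r8c7's peers cover all but 5 ⇒ r8c7=5.
Step 18. [r2c2∈{2}] r2c2 is down to just 2 ⇒ r2c2=2.
Step 19. [r8c9∈{6}] r8c9 is down to just 6. So r8c9=6.
Step 20. [r3c4∈{1}] only 1 remains possible at r3c4, so r3c4=1.
Step 21. [r5c9∈{9}] r5c9 is down to just 9, so r5c9=9.
Step 22. [r6c9∈{4}] r6c9's peers cover all but 4 ⇒ r6c9=4.
Step 23. [r9c7∈{8}] r9c7 is down to just 8 ⇒ r9c7=8.
Step 24. [r9c3∈{4}] r9c3's peers cover all but 4, so r9c3=4.
Step 25. [r9c9∈{2}] r9c9's peers cover all but 2, so r9c9=2.
Step 26. [r5c1∈{8}] nothing but 8 survives at r5c1 ⇒ r5c1=8.
Step 27. [r6c7∈{1}] r6c7 is down to just 1 ⇒ r6c7=1.
Step 28. [r2c3∈{8}] r2c3 has the single candidate 8, so r2c3=8.
Step 29. [r5c8∈{5}] nothing but 5 survives at r5c8, so r5c8=5.
Step 30. [r9c1∈{5}] nothing but 5 survives at r9c1 ⇒ r9c1=5.
Step 31. [r1c1∈{1}] r1c1's peers cover all but 1. So r1c1=1.
Step 32. [r9c2∈{3}] r9c2 is down to just 3, so r9c2=3.
Step 33. [r2c4∈{5}] only 5 remains possible at r2c4 ⇒ r2c4=5.
Step 34. [r1c3∈{6}] r1c3 has the single candidate 6 ⇒ r1c3=6.
Step 35. [r1c6∈{4}] r1c6's peers cover all but 4, so r1c6=4.
Step 36. [r5c5∈{3}] r5c5 is down to just 3, so r5c5=3.
Step 37. [r2c9∈{7}] only 7 remains possible at r2c9. So r2c9=7.
Step 38. [r8c5∈{9}] r8c5 is down to just 9 ⇒ r8c5=9.
Step 39. [r7c3∈{9}] nothing but 9 survives at r7c3, so r7c3=9.
Step 40. [r9c6∈{7}] nothing but 7 survives at r9c6. So r9c6=7.

Answer: 1 5 6 9 7 4 2 8 3 / 4 2 8 5 6 3 9 1 7 / 3 9 7 1 2 8 4 6 5 / 9 4 3 7 5 1 6 2 8 / 8 1 2 4 3 6 7 5 9 / 6 7 5 2 8 9 1 3 4 / 2 6 9 8 4 5 3 7 1 / 7 8 1 3 9 2 5 4 6 / 5 3 4 6 1 7 8 9 2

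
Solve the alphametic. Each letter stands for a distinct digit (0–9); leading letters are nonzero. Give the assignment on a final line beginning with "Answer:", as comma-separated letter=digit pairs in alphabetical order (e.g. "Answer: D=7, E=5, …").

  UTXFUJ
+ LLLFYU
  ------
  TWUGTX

Step 1. [col 1: J + U ≡ X (mod 10)] column 1 (J + U ≡ X (mod 10), carry-in 0) doesn't pin J yet; pick J=9 and continue ⇒ J=9.
Step 2. [col 1: J + U ≡ X (mod 10)] X=5 is one option consistent with column 1 (J + U ≡ X (mod 10), carry-in 0) — take it. So X=5.
Step 3. [col 1: J + U ≡ X (mod 10)] column 1: given J=9, X=5, carry-in 0, and digits 5,9 already taken and all letters distinct, J+U≡X (mod 10) forces U=6, so U=6.
Step 4. [col 2: U + Y ≡ T (mod 10)] column 2 (U + Y ≡ T (mod 10), carry-in 1) doesn't pin T yet; pick T=7 and continue. So T=7.
Step 5. [col 2: U + Y ≡ T (mod 10)] column 2 reads U+Y+carry(1)=T with U=6, T=7; with digits 5,6,7,9 already taken and all letters distinct, the only value for Y is 0 ⇒ Y=0.
Step 6. [col 3: F + F ≡ G (mod 10)] no forcing yet in column 3 (carry-in 0); G=4 is free and consistent — try it, so G=4.
Step 7. [col 3: F + F ≡ G (mod 10)] column 3: given G=4, carry-in 0, and digits 0,4,5,6,7,9 already taken and all letters distinct, F+F≡G (mod 10) forces F=2, so F=2.
Step 8. [col 4: X + L ≡ U (mod 10)] column 4 reads X+L+carry(0)=U with X=5, U=6; with digits 0,2,4,5,6,7,9 already taken and all letters distinct, the only value for L is 1. So L=1.
Step 9. [col 5: T + L ≡ W (mod 10)] in column 5 we have T+L≡W with carry-in 0; given T=7, L=1 and digits 0,1,2,4,5,6,7,9 already taken and all letters distinct, that pins W to 8 ⇒ W=8.

Answer: F=2, G=4, J=9, L=1, T=7, U=6, W=8, X=5, Y=0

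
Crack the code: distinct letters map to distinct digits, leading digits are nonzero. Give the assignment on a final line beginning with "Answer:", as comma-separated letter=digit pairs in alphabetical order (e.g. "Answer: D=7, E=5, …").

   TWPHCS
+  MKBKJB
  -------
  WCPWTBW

Step 1. [col 1: S + B ≡ W (mod 10)] no forcing yet in column 1 (carry-in 0); B=3 is free and consistent — try it ⇒ B=3.
Step 2. [col 1: S + B ≡ W (mod 10)] no forcing yet in column 1 (carry-in 0); S=8 is free and consistent — try it ⇒ S=8.
Step 3. [col 1: S + B ≡ W (mod 10)] column 1: given S=8, B=3, carry-in 0, and digits 3,8 already taken and all letters distinct, S+B≡W (mod 10) forces W=1. So W=1.
Step 4. [col 2: C + J ≡ B (mod 10)] no forcing yet in column 2 (carry-in 1); C=0 is free and consistent — try it. So C=0.
Step 5. [col 2: C + J ≡ B (mod 10)] in column 2 we have C+J≡B with carry-in 1; given C=0, B=3 and digits 0,1,3,8 already taken and all letters distinct, that pins J to 2, so J=2.
Step 6. [col 3: H + K ≡ T (mod 10)] no forcing yet in column 3 (carry-in 0); H=9 is free and consistent — try it. So H=9.
Step 7. [col 3: H + K ≡ T (mod 10)] several values work for T in column 3 (H + K ≡ T (mod 10), carry-in 0); try T=4. So T=4.
Step 8. [col 3: H + K ≡ T (mod 10)] in column 3 we have H+K≡T with carry-in 0; given H=9, T=4 and digits 0,1,2,3,4,8,9 already taken and all letters distinct, that pins K to 5 ⇒ K=5.
Step 9. [col 4: P + B ≡ W (mod 10)] in column 4 we have P+B≡W with carry-in 1; given B=3, W=1 and digits 0,1,2,3,4,5,8,9 already taken and all letters distinct, that pins P to 7 ⇒ P=7.
Step 10. [col 6: T + M ≡ C (mod 10)] column 6: given T=4, C=0, carry-in 0, and digits 0,1,2,3,4,5,7,8,9 already taken and all letters distinct, T+M≡C (mod 10) forces M=6 ⇒ M=6.

Answer: B=3, C=0, H=9, J=2, K=5, M=6, P=7, S=8, T=4, W=1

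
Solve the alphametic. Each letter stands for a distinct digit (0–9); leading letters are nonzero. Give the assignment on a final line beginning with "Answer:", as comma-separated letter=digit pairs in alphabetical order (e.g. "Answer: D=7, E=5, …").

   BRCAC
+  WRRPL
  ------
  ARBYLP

Step 1. [col 1: C + L ≡ P (mod 10)] L=6 is one option consistent with column 1 (C + L ≡ P (mod 10), carry-in 0) — take it, so L=6.
Step 2. [col 1: C + L ≡ P (mod 10)] no forcing yet in column 1 (carry-in 0); P=4 is free and consistent — try it. So P=4.
Step 3. [A] adding two 5-digit numbers gives at most 5+1 digits, and here it does — A is that final carry and must be 1, so A=1.
Step 4. [col 1: C + L ≡ P (mod 10)] column 1 reads C+L+carry(0)=P with L=6, P=4; with digits 1,4,6 already taken and all letters distinct, the only value for C is 8. So C=8.
Step 5. [col 3: C + R ≡ Y (mod 10)] R=2 is one option consistent with column 3 (C + R ≡ Y (mod 10), carry-in 0) — take it. So R=2.
Step 6. [col 3: C + R ≡ Y (mod 10)] column 3: given C=8, R=2, carry-in 0, and digits 1,2,4,6,8 already taken and all letters distinct, C+R≡Y (mod 10) forces Y=0 ⇒ Y=0.
Step 7. [col 4: R + R ≡ B (mod 10)] column 4 reads R+R+carry(1)=B with R=2; with digits 0,1,2,4,6,8 already taken and all letters distinct, the only value for B is 5. So B=5.
Step 8. [col 5: B + W ≡ R (mod 10)] from column 5 (B=5, R=2, carry-in 0, digits 0,1,2,4,5,6,8 already taken and all letters distinct): W must equal 7, so W=7.

Answer: A=1, B=5, C=8, L=6, P=4, R=2, W=7, Y=0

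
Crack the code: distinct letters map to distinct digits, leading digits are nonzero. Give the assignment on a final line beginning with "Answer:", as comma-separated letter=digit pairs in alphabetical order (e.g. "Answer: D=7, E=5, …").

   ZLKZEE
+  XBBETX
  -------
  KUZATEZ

Step 1. [K] adding two 6-digit numbers gives at most 6+1 digits, and here it does — K is that final carry and must be 1. So K=1.
Step 2. [col 1: E + X ≡ Z (mod 10)] several values work for Z in column 1 (E + X ≡ Z (mod 10), carry-in 0); try Z=8 ⇒ Z=8.
Step 3. [col 1: E + X ≡ Z (mod 10)] no forcing yet in column 1 (carry-in 0); E=2 is free and consistent — try it. So E=2.
Step 4. [col 1: E + X ≡ Z (mod 10)] in column 1 we have E+X≡Z with carry-in 0; given E=2, Z=8 and digits 1,2,8 already taken and all letters distinct, that pins X to 6. So X=6.
Step 5. [col 2: E + T ≡ E (mod 10)] column 2 reads E+T+carry(0)=E with E=2; with digits 1,2,6,8 already taken and all letters distinct, the only value for T is 0. So T=0.
Step 6. [col 4: K + B ≡ A (mod 10)] several values work for A in column 4 (K + B ≡ A (mod 10), carry-in 1); try A=7, so A=7.
Step 7. [col 4: K + B ≡ A (mod 10)] from column 4 (K=1, A=7, carry-in 1, digits 0,1,2,6,7,8 already taken and all letters distinct): B must equal 5. So B=5.
Step 8. [col 5: L + B ≡ Z (mod 10)] in column 5 we have L+B≡Z with carry-in 0; given B=5, Z=8 and digits 0,1,2,5,6,7,8 already taken and all letters distinct, that pins L to 3 ⇒ L=3.
Step 9. [col 6: Z + X ≡ U (mod 10)] column 6 reads Z+X+carry(0)=U with Z=8, X=6; with digits 0,1,2,3,5,6,7,8 already taken and all letters distinct, the only value for U is 4, so U=4.

Answer: A=7, B=5, E=2, K=1, L=3, T=0, U=4, X=6, Z=8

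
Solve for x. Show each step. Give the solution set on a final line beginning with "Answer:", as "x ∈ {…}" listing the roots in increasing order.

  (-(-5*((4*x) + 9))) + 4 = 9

Step 1. [(-(-5*((4*x) + 9))) + 4 = 9] peel the +4: subtract 4 from each side. So sub: -(-5*((4*x) + 9)) = 5.
Step 2. [-(-5*((4*x) + 9)) = 5] LHS negated; negate both sides ⇒ neg: -5*((4*x) + 9) = -5.
Step 3. [-5*((4*x) + 9) = -5] LHS = -5·(…); ÷-5 both sides ⇒ div: (4*x) + 9 = 1.
Step 4. [(4*x) + 9 = 1] +9 is outermost — subtract 9 both sides, so sub: 4*x = -8.
Step 5. [4*x = -8] 4 out front; divide by 4 ⇒ div: x = -2.

Answer: x ∈ {-2}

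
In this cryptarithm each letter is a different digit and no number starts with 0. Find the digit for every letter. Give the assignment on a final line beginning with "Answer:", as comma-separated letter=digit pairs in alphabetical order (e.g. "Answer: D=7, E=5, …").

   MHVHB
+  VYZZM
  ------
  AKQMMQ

Step 1. [col 1: B + M ≡ Q (mod 10)] column 1 (B + M ≡ Q (mod 10), carry-in 0) doesn't pin Q yet; pick Q=5 and continue, so Q=5.
Step 2. [A] A is the leading digit of a 6-digit sum of two 5-digit numbers; the final carry is exactly 1, so A=1.
Step 3. [col 1: B + M ≡ Q (mod 10)] B=3 is one option consistent with column 1 (B + M ≡ Q (mod 10), carry-in 0) — take it, so B=3.
Step 4. [col 1: B + M ≡ Q (mod 10)] column 1: given B=3, Q=5, carry-in 0, and digits 1,3,5 already taken and all letters distinct, B+M≡Q (mod 10) forces M=2. So M=2.
Step 5. [col 2: H + Z ≡ M (mod 10)] no forcing yet in column 2 (carry-in 0); H=8 is free and consistent — try it. So H=8.
Step 6. [col 2: H + Z ≡ M (mod 10)] in column 2 we have H+Z≡M with carry-in 0; given H=8, M=2 and digits 1,2,3,5,8 already taken and all letters distinct, that pins Z to 4 ⇒ Z=4.
Step 7. [col 3: V + Z ≡ M (mod 10)] column 3 reads V+Z+carry(1)=M with Z=4, M=2; with digits 1,2,3,4,5,8 already taken and all letters distinct, the only value for V is 7, so V=7.
Step 8. [col 4: H + Y ≡ Q (mod 10)] column 4: given H=8, Q=5, carry-in 1, and digits 1,2,3,4,5,7,8 already taken and all letters distinct, H+Y≡Q (mod 10) forces Y=6. So Y=6.
Step 9. [col 5: M + V ≡ K (mod 10)] column 5 reads M+V+carry(1)=K with M=2, V=7; with digits 1,2,3,4,5,6,7,8 already taken and all letters distinct, the only value for K is 0 ⇒ K=0.

Answer: A=1, B=3, H=8, K=0, M=2, Q=5, V=7, Y=6, Z=4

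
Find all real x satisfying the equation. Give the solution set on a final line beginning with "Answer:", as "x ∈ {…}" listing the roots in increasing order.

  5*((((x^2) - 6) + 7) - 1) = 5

Step 1. [5*((((x^2) - 6) + 7) - 1) = 5] leading coefficient 5: divide by 5 ⇒ div: (((x^2) - 6) + 7) - 1 = 1.
Step 2. [(((x^2) - 6) + 7) - 1 = 1] the outer -1 inverts by adding 1 ⇒ sub: ((x^2) - 6) + 7 = 2.
Step 3. [((x^2) - 6) + 7 = 2] subtract 7: x sits inside (… + 7), so sub: (x^2) - 6 = -5.
Step 4. [(x^2) - 6 = -5] the outer -6 inverts by adding 6 ⇒ sub: x^2 = 1.
Step 5. [x^2 = 1] √ both sides: 1 ≥ 0 gives two branches ⇒ sqrt: x = 1 or -1.

Answer: x ∈ {-1, 1}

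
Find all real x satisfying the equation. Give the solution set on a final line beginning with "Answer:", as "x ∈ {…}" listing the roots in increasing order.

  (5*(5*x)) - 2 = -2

Step 1. [(5*(5*x)) - 2 = -2] add 2: x sits inside (… - 2). So sub: 5*(5*x) = 0.
Step 2. [5*(5*x) = 0] 5 out front; divide by 5, so div: 5*x = 0.
Step 3. [5*x = 0] 5·(inner) — divide through by 5. So div: x = 0.

Answer: x ∈ {0}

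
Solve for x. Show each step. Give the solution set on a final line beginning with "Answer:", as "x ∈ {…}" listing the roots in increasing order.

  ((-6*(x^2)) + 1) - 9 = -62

Step 1. [((-6*(x^2)) + 1) - 9 = -62] the outer -9 inverts by adding 9, so sub: (-6*(x^2)) + 1 = -53.
Step 2. [(-6*(x^2)) + 1 = -53] peel the +1: subtract 1 from each side. So sub: -6*(x^2) = -54.
Step 3. [-6*(x^2) = -54] leading coefficient -6: divide by -6 ⇒ div: x^2 = 9.
Step 4. [x^2 = 9] LHS squared, RHS 9 ≥ 0: apply √ (±) ⇒ sqrt: x = 3 or -3.

Answer: x ∈ {-3, 3}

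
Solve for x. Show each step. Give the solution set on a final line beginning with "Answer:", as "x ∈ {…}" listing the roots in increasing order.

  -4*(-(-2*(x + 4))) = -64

Step 1. [-4*(-(-2*(x + 4))) = -64] divide by the outer -4, so div: -(-2*(x + 4)) = 16.
Step 2. [-(-2*(x + 4)) = 16] leading − — multiply by −1 ⇒ neg: -2*(x + 4) = -16.
Step 3. [-2*(x + 4) = -16] LHS = -2·(…); ÷-2 both sides. So div: x + 4 = 8.
Step 4. [x + 4 = 8] peel the +4: subtract 4 from each side ⇒ sub: x = 4.

Answer: x ∈ {4}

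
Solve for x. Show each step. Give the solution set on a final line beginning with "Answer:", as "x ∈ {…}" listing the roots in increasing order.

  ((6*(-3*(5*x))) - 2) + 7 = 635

Step 1. [((6*(-3*(5*x))) - 2) + 7 = 635] the outer +7 inverts by subtracting 7, so sub: (6*(-3*(5*x))) - 2 = 628.
Step 2. [(6*(-3*(5*x))) - 2 = 628] 2 comes off first (add 2), so sub: 6*(-3*(5*x)) = 630.
Step 3. [6*(-3*(5*x)) = 630] 6 out front; divide by 6. So div: -3*(5*x) = 105.
Step 4. [-3*(5*x) = 105] divide by the outer -3, so div: 5*x = -35.
Step 5. [5*x = -35] divide by the outer 5 ⇒ div: x = -7.

Answer: x ∈ {-7}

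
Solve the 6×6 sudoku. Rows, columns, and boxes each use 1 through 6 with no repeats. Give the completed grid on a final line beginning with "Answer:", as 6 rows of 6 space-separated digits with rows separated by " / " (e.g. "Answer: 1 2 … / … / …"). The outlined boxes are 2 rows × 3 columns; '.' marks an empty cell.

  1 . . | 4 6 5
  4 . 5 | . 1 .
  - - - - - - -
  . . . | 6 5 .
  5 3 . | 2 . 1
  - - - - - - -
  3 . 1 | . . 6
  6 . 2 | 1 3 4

Step 1. [r5c2∈{4,5}] across row 5, 4 lands solely at r5c2 ⇒ r5c2=4.
Step 2. [r2c6∈{2,3}] r2c6 is the only open cell in col 6 admitting 2 ⇒ r2c6=2.
Step 3. [r3c2∈{1,2}] r3c2 is the only open cell in row 3 admitting 1. So r3c2=1.
Step 4. [r4c5∈{4}] nothing but 4 survives at r4c5, so r4c5=4.
Step 5. [r3c6∈{3}] r3c6's peers cover all but 3, so r3c6=3.
Step 6. [r5c5∈{2}] r5c5 is down to just 2. So r5c5=2.
Step 7. [r5c4∈{5}] only 5 remains possible at r5c4. So r5c4=5.
Step 8. [r2c2∈{6}] r2c2's peers cover all but 6 ⇒ r2c2=6.
Step 9. [r4c3∈{6}] nothing but 6 survives at r4c3, so r4c3=6.
Step 10. [r1c2∈{2}] nothing but 2 survives at r1c2. So r1c2=2.
Step 11. [r2c4∈{3}] only 3 remains possible at r2c4, so r2c4=3.
Step 12. [r3c3∈{4}] only 4 remains possible at r3c3 ⇒ r3c3=4.
Step 13. [r1c3∈{3}] r1c3 has the single candidate 3. So r1c3=3.
Step 14. [r3c1∈{2}] nothing but 2 survives at r3c1 ⇒ r3c1=2.
Step 15. [r6c2∈{5}] r6c2 has the single candidate 5, so r6c2=5.

Answer: 1 2 3 4 6 5 / 4 6 5 3 1 2 / 2 1 4 6 5 3 / 5 3 6 2 4 1 / 3 4 1 5 2 6 / 6 5 2 1 3 4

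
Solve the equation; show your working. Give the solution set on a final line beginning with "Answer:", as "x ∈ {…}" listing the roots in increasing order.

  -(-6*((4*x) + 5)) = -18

Step 1. [-(-6*((4*x) + 5)) = -18] leading − — multiply by −1. So neg: -6*((4*x) + 5) = 18.
Step 2. [-6*((4*x) + 5) = 18] -6 out front; divide by -6, so div: (4*x) + 5 = -3.
Step 3. [(4*x) + 5 = -3] subtract 5: x sits inside (… + 5) ⇒ sub: 4*x = -8.
Step 4. [4*x = -8] 4 out front; divide by 4 ⇒ div: x = -2.

Answer: x ∈ {-2}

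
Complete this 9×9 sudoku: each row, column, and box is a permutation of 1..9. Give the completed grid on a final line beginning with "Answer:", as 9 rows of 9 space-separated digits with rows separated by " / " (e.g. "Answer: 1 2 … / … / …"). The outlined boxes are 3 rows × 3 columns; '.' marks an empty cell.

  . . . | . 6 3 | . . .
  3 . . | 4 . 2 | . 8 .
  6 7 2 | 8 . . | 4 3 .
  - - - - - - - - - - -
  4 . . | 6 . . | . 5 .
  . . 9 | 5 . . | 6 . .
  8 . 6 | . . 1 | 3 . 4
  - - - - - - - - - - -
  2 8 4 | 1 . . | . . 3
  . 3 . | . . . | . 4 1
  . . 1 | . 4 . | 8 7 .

Step 1. [r2c3∈{5}] r2c3 has the single candidate 5 ⇒ r2c3=5.
Step 2. [r8c6∈{5,6,7,8,9}] 6 has one home in row 8: r8c6. So r8c6=6.
Step 3. [r8c5∈{2,5,7,8,9}] across row 8, 8 lands solely at r8c5. So r8c5=8.
Step 4. [r2c9∈{6,7,9}] across row 2, 6 lands solely at r2c9. So r2c9=6.
Step 5. [r3c5∈{1,5,9}] row 3 places 1 nowhere but r3c5 ⇒ r3c5=1.
Step 6. [r7c5∈{5,7,9}] r7c5 is the only open cell in col 5 admitting 5, so r7c5=5.
Step 7. [r9c6∈{9}] r9c6's peers cover all but 9. So r9c6=9.
Step 8. [r3c9∈{5,9}] across row 3, 9 lands solely at r3c9, so r3c9=9.
Step 9. [r8c1∈{5,7,9}] in box 7, 9 fits only at r8c1, so r8c1=9.
Step 10. [r5c1∈{1,7}] r5c1 is the only open cell in col 1 admitting 7 ⇒ r5c1=7.
Step 11. [r1c1∈{1}] r1c1 is down to just 1 ⇒ r1c1=1.
Step 12. [r1c8∈{2}] nothing but 2 survives at r1c8 ⇒ r1c8=2.
Step 13. [r6c8∈{9}] r6c8's peers cover all but 9, so r6c8=9.
Step 14. [r4c5∈{2,3,7,9}] in row 4, 9 fits only at r4c5, so r4c5=9.
Step 15. [r8c7∈{2,5}] across row 8, 5 lands solely at r8c7, so r8c7=5.
Step 16. [r4c7∈{1,2,7}] in col 7, 2 fits only at r4c7, so r4c7=2.
Step 17. [r2c5∈{7}] nothing but 7 survives at r2c5 ⇒ r2c5=7.
Step 18. [r6c4∈{2,7}] r6c4 is the only open cell in row 6 admitting 7 ⇒ r6c4=7.
Step 19. [r6c5∈{2}] nothing but 2 survives at r6c5, so r6c5=2.
Step 20. [r4c9∈{7,8}] row 4 places 7 nowhere but r4c9. So r4c9=7.
Step 21. [r4c6∈{8}] r4c6 is down to just 8 ⇒ r4c6=8.
Step 22. [r6c2∈{5}] nothing but 5 survives at r6c2, so r6c2=5.
Step 23. [r5c2∈{1,2}] 2 has one home in row 5: r5c2. So r5c2=2.
Step 24. [r1c2∈{4,9}] row 1 places 4 nowhere but r1c2, so r1c2=4.
Step 25. [r8c4∈{2}] r8c4's peers cover all but 2. So r8c4=2.
Step 26. [r4c3∈{3}] only 3 remains possible at r4c3. So r4c3=3.
Step 27. [r7c6∈{7}] r7c6 is down to just 7, so r7c6=7.
Step 28. [r9c1∈{5}] r9c1 is down to just 5 ⇒ r9c1=5.
Step 29. [r1c7∈{7}] r1c7 has the single candidate 7 ⇒ r1c7=7.
Step 30. [r9c9∈{2}] r9c9 has the single candidate 2, so r9c9=2.
Step 31. [r1c9∈{5}] r1c9's peers cover all but 5 ⇒ r1c9=5.
Step 32. [r5c9∈{8}] only 8 remains possible at r5c9. So r5c9=8.
Step 33. [r1c4∈{9}] r1c4 is down to just 9 ⇒ r1c4=9.
Step 34. [r5c8∈{1}] r5c8 is down to just 1, so r5c8=1.
Step 35. [r7c8∈{6}] r7c8's peers cover all but 6, so r7c8=6.
Step 36. [r5c6∈{4}] r5c6's peers cover all but 4, so r5c6=4.
Step 37. [r5c5∈{3}] r5c5 has the single candidate 3. So r5c5=3.
Step 38. [r9c2∈{6}] r9c2 is down to just 6. So r9c2=6.
Step 39. [r1c3∈{8}] only 8 remains possible at r1c3 ⇒ r1c3=8.
Step 40. [r3c6∈{5}] r3c6 is down to just 5, so r3c6=5.
Step 41. [r8c3∈{7}] r8c3 has the single candidate 7, so r8c3=7.
Step 42. [r7c7∈{9}] r7c7 has the single candidate 9, so r7c7=9.
Step 43. [r2c7∈{1}] r2c7's peers cover all but 1. So r2c7=1.
Step 44. [r4c2∈{1}] r4c2 has the single candidate 1. So r4c2=1.
Step 45. [r9c4∈{3}] only 3 remains possible at r9c4 ⇒ r9c4=3.
Step 46. [r2c2∈{9}] r2c2 has the single candidate 9 ⇒ r2c2=9.

Answer: 1 4 8 9 6 3 7 2 5 / 3 9 5 4 7 2 1 8 6 / 6 7 2 8 1 5 4 3 9 / 4 1 3 6 9 8 2 5 7 / 7 2 9 5 3 4 6 1 8 / 8 5 6 7 2 1 3 9 4 / 2 8 4 1 5 7 9 6 3 / 9 3 7 2 8 6 5 4 1 / 5 6 1 3 4 9 8 7 2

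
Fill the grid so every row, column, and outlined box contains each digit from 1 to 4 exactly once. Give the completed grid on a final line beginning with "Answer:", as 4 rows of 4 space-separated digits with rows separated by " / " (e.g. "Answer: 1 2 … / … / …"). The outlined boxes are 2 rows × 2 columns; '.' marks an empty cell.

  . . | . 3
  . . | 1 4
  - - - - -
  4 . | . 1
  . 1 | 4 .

Step 1. [r1c3∈{2}] r1c3 has the single candidate 2 ⇒ r1c3=2.
Step 2. [r4c1∈{2,3}] across row 4, 3 lands solely at r4c1, so r4c1=3.
Step 3. [r2c1∈{2}] r2c1's peers cover all but 2. So r2c1=2.
Step 4. [r2c2∈{3}] r2c2's peers cover all but 3 ⇒ r2c2=3.
Step 5. [r3c2∈{2}] r3c2 has the single candidate 2. So r3c2=2.
Step 6. [r3c3∈{3}] r3c3 has the single candidate 3, so r3c3=3.
Step 7. [r1c1∈{1}] only 1 remains possible at r1c1. So r1c1=1.
Step 8. [r1c2∈{4}] only 4 remains possible at r1c2, so r1c2=4.
Step 9. [r4c4∈{2}] r4c4 is down to just 2, so r4c4=2.

Answer: 1 4 2 3 / 2 3 1 4 / 4 2 3 1 / 3 1 4 2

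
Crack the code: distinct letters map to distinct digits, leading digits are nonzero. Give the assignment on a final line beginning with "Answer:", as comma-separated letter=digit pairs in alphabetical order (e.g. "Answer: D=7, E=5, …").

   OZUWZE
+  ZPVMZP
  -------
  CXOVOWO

Step 1. [C] C is the leading digit of a 7-digit sum of two 6-digit numbers; the final carry is exactly 1. So C=1.
Step 2. [col 1: E + P ≡ O (mod 10)] no forcing yet in column 1 (carry-in 0); P=4 is free and consistent — try it ⇒ P=4.
Step 3. [col 1: E + P ≡ O (mod 10)] no forcing yet in column 1 (carry-in 0); E=8 is free and consistent — try it ⇒ E=8.
Step 4. [col 1: E + P ≡ O (mod 10)] column 1 reads E+P+carry(0)=O with E=8, P=4; with digits 1,4,8 already taken and all letters distinct, the only value for O is 2 ⇒ O=2.
Step 5. [col 2: Z + Z ≡ W (mod 10)] no forcing yet in column 2 (carry-in 1); Z=7 is free and consistent — try it, so Z=7.
Step 6. [col 2: Z + Z ≡ W (mod 10)] column 2 reads Z+Z+carry(1)=W with Z=7; with digits 1,2,4,7,8 already taken and all letters distinct, the only value for W is 5. So W=5.
Step 7. [col 3: W + M ≡ O (mod 10)] from column 3 (W=5, O=2, carry-in 1, digits 1,2,4,5,7,8 already taken and all letters distinct): M must equal 6. So M=6.
Step 8. [col 4: U + V ≡ V (mod 10)] column 4 reads U+V+carry(1)=V with nothing yet; with digits 1,2,4,5,6,7,8 already taken and all letters distinct, the only value for U is 9, so U=9.
Step 9. [col 4: U + V ≡ V (mod 10)] no forcing yet in column 4 (carry-in 1); V=3 is free and consistent — try it ⇒ V=3.
Step 10. [col 6: O + Z ≡ X (mod 10)] column 6 reads O+Z+carry(1)=X with O=2, Z=7; with digits 1,2,3,4,5,6,7,8,9 already taken and all letters distinct, the only value for X is 0 ⇒ X=0.

Answer: C=1, E=8, M=6, O=2, P=4, U=9, V=3, W=5, X=0, Z=7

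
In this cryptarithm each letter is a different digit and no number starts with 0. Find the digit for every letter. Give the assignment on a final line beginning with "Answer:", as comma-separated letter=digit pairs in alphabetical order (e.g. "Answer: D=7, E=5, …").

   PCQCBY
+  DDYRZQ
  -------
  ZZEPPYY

Step 1. [Z] Z is the leading digit of a 7-digit sum of two 6-digit numbers; the final carry is exactly 1. So Z=1.
Step 2. [col 1: Y + Q ≡ Y (mod 10)] column 1 reads Y+Q+carry(0)=Y with nothing yet; with digits 1 already taken and all letters distinct, the only value for Q is 0, so Q=0.
Step 3. [col 1: Y + Q ≡ Y (mod 10)] several values work for Y in column 1 (Y + Q ≡ Y (mod 10), carry-in 0); try Y=6, so Y=6.
Step 4. [col 2: B + Z ≡ Y (mod 10)] from column 2 (Z=1, Y=6, carry-in 0, digits 0,1,6 already taken and all letters distinct): B must equal 5. So B=5.
Step 5. [col 3: C + R ≡ P (mod 10)] several values work for C in column 3 (C + R ≡ P (mod 10), carry-in 0); try C=9, so C=9.
Step 6. [col 3: C + R ≡ P (mod 10)] several values work for P in column 3 (C + R ≡ P (mod 10), carry-in 0); try P=7, so P=7.
Step 7. [col 3: C + R ≡ P (mod 10)] in column 3 we have C+R≡P with carry-in 0; given C=9, P=7 and digits 0,1,5,6,7,9 already taken and all letters distinct, that pins R to 8. So R=8.
Step 8. [col 5: C + D ≡ E (mod 10)] column 5 (C + D ≡ E (mod 10), carry-in 0) doesn't pin E yet; pick E=2 and continue ⇒ E=2.
Step 9. [col 5: C + D ≡ E (mod 10)] column 5: given C=9, E=2, carry-in 0, and digits 0,1,2,5,6,7,8,9 already taken and all letters distinct, C+D≡E (mod 10) forces D=3 ⇒ D=3.

Answer: B=5, C=9, D=3, E=2, P=7, Q=0, R=8, Y=6, Z=1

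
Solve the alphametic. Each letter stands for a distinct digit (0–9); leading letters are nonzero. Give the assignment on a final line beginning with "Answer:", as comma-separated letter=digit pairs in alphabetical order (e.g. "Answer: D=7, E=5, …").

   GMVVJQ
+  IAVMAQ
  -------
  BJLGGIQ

Step 1. [B] adding two 6-digit numbers gives at most 6+1 digits, and here it does — B is that final carry and must be 1 ⇒ B=1.
Step 2. [col 1: Q + Q ≡ Q (mod 10)] from column 1 (nothing yet, carry-in 0, digits 1 already taken and all letters distinct): Q must equal 0, so Q=0.
Step 3. [col 2: J + A ≡ I (mod 10)] no forcing yet in column 2 (carry-in 0); J=2 is free and consistent — try it ⇒ J=2.
Step 4. [col 2: J + A ≡ I (mod 10)] A=4 is one option consistent with column 2 (J + A ≡ I (mod 10), carry-in 0) — take it, so A=4.
Step 5. [col 2: J + A ≡ I (mod 10)] in column 2 we have J+A≡I with carry-in 0; given J=2, A=4 and digits 0,1,2,4 already taken and all letters distinct, that pins I to 6 ⇒ I=6.
Step 6. [col 3: V + M ≡ G (mod 10)] column 3 (V + M ≡ G (mod 10), carry-in 0) doesn't pin M yet; pick M=8 and continue ⇒ M=8.
Step 7. [col 3: V + M ≡ G (mod 10)] several values work for G in column 3 (V + M ≡ G (mod 10), carry-in 0); try G=5. So G=5.
Step 8. [col 3: V + M ≡ G (mod 10)] column 3: given M=8, G=5, carry-in 0, and digits 0,1,2,4,5,6,8 already taken and all letters distinct, V+M≡G (mod 10) forces V=7. So V=7.
Step 9. [col 5: M + A ≡ L (mod 10)] in column 5 we have M+A≡L with carry-in 1; given M=8, A=4 and digits 0,1,2,4,5,6,7,8 already taken and all letters distinct, that pins L to 3 ⇒ L=3.

Answer: A=4, B=1, G=5, I=6, J=2, L=3, M=8, Q=0, V=7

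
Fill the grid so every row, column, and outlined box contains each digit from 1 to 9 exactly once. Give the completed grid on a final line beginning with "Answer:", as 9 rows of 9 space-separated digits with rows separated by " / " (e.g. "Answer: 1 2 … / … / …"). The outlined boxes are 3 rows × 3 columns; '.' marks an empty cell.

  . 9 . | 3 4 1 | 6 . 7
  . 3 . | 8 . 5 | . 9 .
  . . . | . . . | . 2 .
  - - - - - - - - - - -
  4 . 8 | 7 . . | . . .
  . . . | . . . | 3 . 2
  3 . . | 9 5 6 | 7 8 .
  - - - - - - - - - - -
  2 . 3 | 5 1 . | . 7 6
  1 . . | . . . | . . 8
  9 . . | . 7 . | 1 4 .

Step 1. [r3c4∈{6}] only 6 remains possible at r3c4 ⇒ r3c4=6.
Step 2. [r1c8∈{5}] only 5 remains possible at r1c8 ⇒ r1c8=5.
Step 3. [r8c7∈{2,5,9}] across col 7, 2 lands solely at r8c7 ⇒ r8c7=2.
Step 4. [r8c4∈{4}] nothing but 4 survives at r8c4. So r8c4=4.
Step 5. [r8c5∈{3,6,9}] in col 5, 6 fits only at r8c5. So r8c5=6.
Step 6. [r3c6∈{7,9}] 7 has one home in col 6: r3c6. So r3c6=7.
Step 7. [r5c3∈{1,5,6,7,9}] row 5 places 9 nowhere but r5c3 ⇒ r5c3=9.
Step 8. [r9c9∈{3,5}] 5 has one home in box 9: r9c9. So r9c9=5.
Step 9. [r2c7∈{4}] r2c7 has the single candidate 4, so r2c7=4.
Step 10. [r2c9∈{1}] r2c9's peers cover all but 1. So r2c9=1.
Step 11. [r9c6∈{2,3,8}] 3 has one home in row 9: r9c6, so r9c6=3.
Step 12. [r7c6∈{8,9}] across box 8, 8 lands solely at r7c6, so r7c6=8.
Step 13. [r3c3∈{1,4,5}] across col 3, 4 lands solely at r3c3, so r3c3=4.
Step 14. [r3c2∈{1,5,8}] 1 has one home in row 3: r3c2. So r3c2=1.
Step 15. [r1c3∈{2}] r1c3 has the single candidate 2 ⇒ r1c3=2.
Step 16. [r4c8∈{1,6}] 1 has one home in row 4: r4c8, so r4c8=1.
Step 17. [r4c2∈{2,5,6}] across row 4, 6 lands solely at r4c2. So r4c2=6.
Step 18. [r2c1∈{6,7}] r2c1 is the only open cell in col 1 admitting 6 ⇒ r2c1=6.
Step 19. [r8c3∈{5,7}] across col 3, 5 lands solely at r8c3 ⇒ r8c3=5.
Step 20. [r3c1∈{5,8}] r3c1 is the only open cell in row 3 admitting 5. So r3c1=5.
Step 21. [r5c2∈{5,7}] 5 has one home in row 5: r5c2. So r5c2=5.
Step 22. [r7c7∈{9}] nothing but 9 survives at r7c7, so r7c7=9.
Step 23. [r4c6∈{2}] nothing but 2 survives at r4c6 ⇒ r4c6=2.
Step 24. [r1c1∈{8}] only 8 remains possible at r1c1, so r1c1=8.
Step 25. [r4c5∈{3}] r4c5's peers cover all but 3, so r4c5=3.
Step 26. [r3c5∈{9}] only 9 remains possible at r3c5, so r3c5=9.
Step 27. [r6c2∈{2}] r6c2's peers cover all but 2 ⇒ r6c2=2.
Step 28. [r4c7∈{5}] nothing but 5 survives at r4c7, so r4c7=5.
Step 29. [r3c9∈{3}] r3c9 has the single candidate 3. So r3c9=3.
Step 30. [r5c4∈{1}] only 1 remains possible at r5c4 ⇒ r5c4=1.
Step 31. [r3c7∈{8}] nothing but 8 survives at r3c7, so r3c7=8.
Step 32. [r2c5∈{2}] r2c5's peers cover all but 2, so r2c5=2.
Step 33. [r5c5∈{8}] r5c5 is down to just 8, so r5c5=8.
Step 34. [r5c8∈{6}] r5c8 has the single candidate 6. So r5c8=6.
Step 35. [r8c2∈{7}] r8c2 has the single candidate 7, so r8c2=7.
Step 36. [r6c3∈{1}] nothing but 1 survives at r6c3, so r6c3=1.
Step 37. [r9c3∈{6}] only 6 remains possible at r9c3, so r9c3=6.
Step 38. [r8c6∈{9}] nothing but 9 survives at r8c6 ⇒ r8c6=9.
Step 39. [r6c9∈{4}] nothing but 4 survives at r6c9 ⇒ r6c9=4.
Step 40. [r2c3∈{7}] only 7 remains possible at r2c3. So r2c3=7.
Step 41. [r4c9∈{9}] r4c9 has the single candidate 9 ⇒ r4c9=9.
Step 42. [r8c8∈{3}] only 3 remains possible at r8c8, so r8c8=3.
Step 43. [r9c4∈{2}] r9c4 is down to just 2. So r9c4=2.
Step 44. [r9c2∈{8}] r9c2 is down to just 8, so r9c2=8.
Step 45. [r5c1∈{7}] r5c1 is down to just 7, so r5c1=7.
Step 46. [r5c6∈{4}] r5c6 is down to just 4, so r5c6=4.
Step 47. [r7c2∈{4}] only 4 remains possible at r7c2 ⇒ r7c2=4.

Answer: 8 9 2 3 4 1 6 5 7 / 6 3 7 8 2 5 4 9 1 / 5 1 4 6 9 7 8 2 3 / 4 6 8 7 3 2 5 1 9 / 7 5 9 1 8 4 3 6 2 / 3 2 1 9 5 6 7 8 4 / 2 4 3 5 1 8 9 7 6 / 1 7 5 4 6 9 2 3 8 / 9 8 6 2 7 3 1 4 5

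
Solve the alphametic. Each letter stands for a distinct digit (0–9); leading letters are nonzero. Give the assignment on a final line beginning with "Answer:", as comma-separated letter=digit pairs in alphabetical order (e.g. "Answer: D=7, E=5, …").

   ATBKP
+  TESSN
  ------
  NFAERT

Step 1. [col 1: P + N ≡ T (mod 10)] no forcing yet in column 1 (carry-in 0); T=7 is free and consistent — try it, so T=7.
Step 2. [col 1: P + N ≡ T (mod 10)] column 1 (P + N ≡ T (mod 10), carry-in 0) doesn't pin P yet; pick P=6 and continue, so P=6.
Step 3. [col 1: P + N ≡ T (mod 10)] from column 1 (P=6, T=7, carry-in 0, digits 6,7 already taken and all letters distinct): N must equal 1. So N=1.
Step 4. [col 2: K + S ≡ R (mod 10)] column 2 (K + S ≡ R (mod 10), carry-in 0) doesn't pin S yet; pick S=5 and continue ⇒ S=5.
Step 5. [col 2: K + S ≡ R (mod 10)] no forcing yet in column 2 (carry-in 0); K=3 is free and consistent — try it. So K=3.
Step 6. [col 2: K + S ≡ R (mod 10)] from column 2 (K=3, S=5, carry-in 0, digits 1,3,5,6,7 already taken and all letters distinct): R must equal 8 ⇒ R=8.
Step 7. [col 3: B + S ≡ E (mod 10)] E=4 is one option consistent with column 3 (B + S ≡ E (mod 10), carry-in 0) — take it ⇒ E=4.
Step 8. [col 3: B + S ≡ E (mod 10)] column 3: given S=5, E=4, carry-in 0, and digits 1,3,4,5,6,7,8 already taken and all letters distinct, B+S≡E (mod 10) forces B=9, so B=9.
Step 9. [col 4: T + E ≡ A (mod 10)] in column 4 we have T+E≡A with carry-in 1; given T=7, E=4 and digits 1,3,4,5,6,7,8,9 already taken and all letters distinct, that pins A to 2. So A=2.
Step 10. [col 5: A + T ≡ F (mod 10)] from column 5 (A=2, T=7, carry-in 1, digits 1,2,3,4,5,6,7,8,9 already taken and all letters distinct): F must equal 0 ⇒ F=0.

Answer: A=2, B=9, E=4, F=0, K=3, N=1, P=6, R=8, S=5, T=7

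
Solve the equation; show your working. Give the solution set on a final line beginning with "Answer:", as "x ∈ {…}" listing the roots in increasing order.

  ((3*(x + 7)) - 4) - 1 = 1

Step 1. [((3*(x + 7)) - 4) - 1 = 1] 1 comes off first (add 1), so sub: (3*(x + 7)) - 4 = 2.
Step 2. [(3*(x + 7)) - 4 = 2] peel the -4: add 4 from each side, so sub: 3*(x + 7) = 6.
Step 3. [3*(x + 7) = 6] leading coefficient 3: divide by 3. So div: x + 7 = 2.
Step 4. [x + 7 = 2] 7 comes off first (subtract 7), so sub: x = -5.

Answer: x ∈ {-5}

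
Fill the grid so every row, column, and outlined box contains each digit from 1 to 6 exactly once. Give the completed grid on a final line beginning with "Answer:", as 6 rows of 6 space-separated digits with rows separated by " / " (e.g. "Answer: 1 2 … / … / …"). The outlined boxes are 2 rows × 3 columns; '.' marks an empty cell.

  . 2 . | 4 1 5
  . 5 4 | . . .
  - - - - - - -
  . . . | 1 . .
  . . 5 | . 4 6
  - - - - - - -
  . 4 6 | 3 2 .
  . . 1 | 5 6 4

Step 1. [r3c3∈{2,3}] r3c3 is the only open cell in col 3 admitting 2. So r3c3=2.
Step 2. [r3c6∈{3}] nothing but 3 survives at r3c6, so r3c6=3.
Step 3. [r1c1∈{3,6}] row 1 places 6 nowhere but r1c1, so r1c1=6.
Step 4. [r6c2∈{3}] r6c2 is down to just 3, so r6c2=3.
Step 5. [r4c1∈{1,3}] across row 4, 3 lands solely at r4c1. So r4c1=3.
Step 6. [r4c4∈{2}] r4c4 has the single candidate 2 ⇒ r4c4=2.
Step 7. [r3c1∈{4}] r3c1's peers cover all but 4. So r3c1=4.
Step 8. [r3c5∈{5}] r3c5 is down to just 5 ⇒ r3c5=5.
Step 9. [r2c5∈{3}] r2c5 is down to just 3 ⇒ r2c5=3.
Step 10. [r1c3∈{3}] r1c3 is down to just 3, so r1c3=3.
Step 11. [r5c6∈{1}] r5c6 is down to just 1. So r5c6=1.
Step 12. [r2c4∈{6}] r2c4's peers cover all but 6 ⇒ r2c4=6.
Step 13. [r5c1∈{5}] r5c1's peers cover all but 5, so r5c1=5.
Step 14. [r2c1∈{1}] only 1 remains possible at r2c1. So r2c1=1.
Step 15. [r6c1∈{2}] r6c1 is down to just 2, so r6c1=2.
Step 16. [r2c6∈{2}] nothing but 2 survives at r2c6. So r2c6=2.
Step 17. [r4c2∈{1}] r4c2 is down to just 1. So r4c2=1.
Step 18. [r3c2∈{6}] r3c2 is down to just 6. So r3c2=6.

Answer: 6 2 3 4 1 5 / 1 5 4 6 3 2 / 4 6 2 1 5 3 / 3 1 5 2 4 6 / 5 4 6 3 2 1 / 2 3 1 5 6 4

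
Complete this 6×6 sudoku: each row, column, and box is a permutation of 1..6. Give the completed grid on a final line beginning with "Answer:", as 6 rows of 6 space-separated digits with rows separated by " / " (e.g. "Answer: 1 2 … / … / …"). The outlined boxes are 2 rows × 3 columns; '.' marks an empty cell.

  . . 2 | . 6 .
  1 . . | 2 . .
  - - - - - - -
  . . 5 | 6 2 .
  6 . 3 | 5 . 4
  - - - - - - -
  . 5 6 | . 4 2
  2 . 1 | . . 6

Step 1. [r1c4∈{1,3,4}] col 4 places 4 nowhere but r1c4 ⇒ r1c4=4.
Step 2. [r1c2∈{3}] nothing but 3 survives at r1c2 ⇒ r1c2=3.
Step 3. [r6c4∈{3}] nothing but 3 survives at r6c4. So r6c4=3.
Step 4. [r1c6∈{1,5}] row 1 places 1 nowhere but r1c6, so r1c6=1.
Step 5. [r2c6∈{3,5}] across col 6, 5 lands solely at r2c6, so r2c6=5.
Step 6. [r3c2∈{1,4}] r3c2 is the only open cell in row 3 admitting 1 ⇒ r3c2=1.
Step 7. [r2c2∈{4,6}] in row 2, 6 fits only at r2c2. So r2c2=6.
Step 8. [r1c1∈{5}] nothing but 5 survives at r1c1 ⇒ r1c1=5.
Step 9. [r6c2∈{4}] r6c2 is down to just 4 ⇒ r6c2=4.
Step 10. [r4c2∈{2}] nothing but 2 survives at r4c2, so r4c2=2.
Step 11. [r4c5∈{1}] nothing but 1 survives at r4c5 ⇒ r4c5=1.
Step 12. [r5c4∈{1}] only 1 remains possible at r5c4, so r5c4=1.
Step 13. [r6c5∈{5}] only 5 remains possible at r6c5 ⇒ r6c5=5.
Step 14. [r3c6∈{3}] r3c6 is down to just 3. So r3c6=3.
Step 15. [r2c5∈{3}] r2c5 is down to just 3. So r2c5=3.
Step 16. [r3c1∈{4}] r3c1's peers cover all but 4 ⇒ r3c1=4.
Step 17. [r5c1∈{3}] only 3 remains possible at r5c1 ⇒ r5c1=3.
Step 18. [r2c3∈{4}] r2c3 has the single candidate 4 ⇒ r2c3=4.

Answer: 5 3 2 4 6 1 / 1 6 4 2 3 5 / 4 1 5 6 2 3 / 6 2 3 5 1 4 / 3 5 6 1 4 2 / 2 4 1 3 5 6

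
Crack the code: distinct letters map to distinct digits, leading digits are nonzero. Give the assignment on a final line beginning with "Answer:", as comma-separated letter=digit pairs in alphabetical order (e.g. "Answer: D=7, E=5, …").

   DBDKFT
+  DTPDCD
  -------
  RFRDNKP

Step 1. [col 1: T + D ≡ P (mod 10)] P=0 is one option consistent with column 1 (T + D ≡ P (mod 10), carry-in 0) — take it. So P=0.
Step 2. [col 1: T + D ≡ P (mod 10)] no forcing yet in column 1 (carry-in 0); D=6 is free and consistent — try it, so D=6.
Step 3. [col 1: T + D ≡ P (mod 10)] column 1: given D=6, P=0, carry-in 0, and digits 0,6 already taken and all letters distinct, T+D≡P (mod 10) forces T=4, so T=4.
Step 4. [col 2: F + C ≡ K (mod 10)] no forcing yet in column 2 (carry-in 1); F=3 is free and consistent — try it, so F=3.
Step 5. [R] the sum has 7 digits but both addends have 6; that extra leading digit R is the final carry, namely 1. So R=1.
Step 6. [col 2: F + C ≡ K (mod 10)] K=2 is one option consistent with column 2 (F + C ≡ K (mod 10), carry-in 1) — take it. So K=2.
Step 7. [col 2: F + C ≡ K (mod 10)] in column 2 we have F+C≡K with carry-in 1; given F=3, K=2 and digits 0,1,2,3,4,6 already taken and all letters distinct, that pins C to 8. So C=8.
Step 8. [col 3: K + D ≡ N (mod 10)] from column 3 (K=2, D=6, carry-in 1, digits 0,1,2,3,4,6,8 already taken and all letters distinct): N must equal 9 ⇒ N=9.
Step 9. [col 5: B + T ≡ R (mod 10)] from column 5 (T=4, R=1, carry-in 0, digits 0,1,2,3,4,6,8,9 already taken and all letters distinct): B must equal 7 ⇒ B=7.

Answer: B=7, C=8, D=6, F=3, K=2, N=9, P=0, R=1, T=4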